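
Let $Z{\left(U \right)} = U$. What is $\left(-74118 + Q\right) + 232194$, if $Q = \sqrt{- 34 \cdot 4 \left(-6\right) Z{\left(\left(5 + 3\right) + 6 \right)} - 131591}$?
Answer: $158076 + i \sqrt{120167} \approx 1.5808 \cdot 10^{5} + 346.65 i$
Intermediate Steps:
$Q = i \sqrt{120167}$ ($Q = \sqrt{- 34 \cdot 4 \left(-6\right) \left(\left(5 + 3\right) + 6\right) - 131591} = \sqrt{\left(-34\right) \left(-24\right) \left(8 + 6\right) - 131591} = \sqrt{816 \cdot 14 - 131591} = \sqrt{11424 - 131591} = \sqrt{-120167} = i \sqrt{120167} \approx 346.65 i$)
$\left(-74118 + Q\right) + 232194 = \left(-74118 + i \sqrt{120167}\right) + 232194 = 158076 + i \sqrt{120167}$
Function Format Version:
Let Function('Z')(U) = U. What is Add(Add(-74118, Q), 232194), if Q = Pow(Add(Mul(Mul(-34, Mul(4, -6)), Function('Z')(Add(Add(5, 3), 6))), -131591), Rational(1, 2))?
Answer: Add(158076, Mul(I, Pow(120167, Rational(1, 2)))) ≈ Add(1.5808e+5, Mul(346.65, I))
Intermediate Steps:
Q = Mul(I, Pow(120167, Rational(1, 2))) (Q = Pow(Add(Mul(Mul(-34, Mul(4, -6)), Add(Add(5, 3), 6)), -131591), Rational(1, 2)) = Pow(Add(Mul(Mul(-34, -24), Add(8, 6)), -131591), Rational(1, 2)) = Pow(Add(Mul(816, 14), -131591), Rational(1, 2)) = Pow(Add(11424, -131591), Rational(1, 2)) = Pow(-120167, Rational(1, 2)) = Mul(I, Pow(120167, Rational(1, 2))) ≈ Mul(346.65, I))
Add(Add(-74118, Q), 232194) = Add(Add(-74118, Mul(I, Pow(120167, Rational(1, 2)))), 232194) = Add(158076, Mul(I, Pow(120167, Rational(1, 2))))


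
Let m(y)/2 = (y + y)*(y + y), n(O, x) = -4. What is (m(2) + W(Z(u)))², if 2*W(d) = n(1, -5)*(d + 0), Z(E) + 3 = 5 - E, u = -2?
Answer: 576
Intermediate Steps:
Z(E) = 2 - E (Z(E) = -3 + (5 - E) = 2 - E)
m(y) = 8*y² (m(y) = 2*((y + y)*(y + y)) = 2*((2*y)*(2*y)) = 2*(4*y²) = 8*y²)
W(d) = -2*d (W(d) = (-4*(d + 0))/2 = (-4*d)/2 = -2*d)
(m(2) + W(Z(u)))² = (8*2² - 2*(2 - 1*(-2)))² = (8*4 - 2*(2 + 2))² = (32 - 2*4)² = (32 - 8)² = 24² = 576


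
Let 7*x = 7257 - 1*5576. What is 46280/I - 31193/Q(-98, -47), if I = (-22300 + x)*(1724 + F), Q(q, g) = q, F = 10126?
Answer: 5707895187587/17932678470 ≈ 318.30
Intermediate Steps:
x = 1681/7 (x = (7257 - 1*5576)/7 = (7257 - 5576)/7 = (⅐)*1681 = 1681/7 ≈ 240.14)
I = -1829865150/7 (I = (-22300 + 1681/7)*(1724 + 10126) = -154419/7*11850 = -1829865150/7 ≈ -2.6141e+8)
46280/I - 31193/Q(-98, -47) = 46280/(-1829865150/7) - 31193/(-98) = 46280*(-7/1829865150) - 31193*(-1/98) = -32396/182986515 + 31193/98 = 5707895187587/17932678470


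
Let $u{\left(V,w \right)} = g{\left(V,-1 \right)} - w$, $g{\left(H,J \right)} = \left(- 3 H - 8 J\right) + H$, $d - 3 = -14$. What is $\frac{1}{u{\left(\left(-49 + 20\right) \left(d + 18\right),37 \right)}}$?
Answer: $\frac{1}{377} \approx 0.0026525$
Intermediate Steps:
$d = -11$ ($d = 3 - 14 = -11$)
$g{\left(H,J \right)} = - 8 J - 2 H$ ($g{\left(H,J \right)} = \left(- 8 J - 3 H\right) + H = - 8 J - 2 H$)
$u{\left(V,w \right)} = 8 - w - 2 V$ ($u{\left(V,w \right)} = \left(\left(-8\right) \left(-1\right) - 2 V\right) - w = \left(8 - 2 V\right) - w = 8 - w - 2 V$)
$\frac{1}{u{\left(\left(-49 + 20\right) \left(d + 18\right),37 \right)}} = \frac{1}{8 - 37 - 2 \left(-49 + 20\right) \left(-11 + 18\right)} = \frac{1}{8 - 37 - 2 \left(\left(-29\right) 7\right)} = \frac{1}{8 - 37 - -406} = \frac{1}{8 - 37 + 406} = \frac{1}{377}$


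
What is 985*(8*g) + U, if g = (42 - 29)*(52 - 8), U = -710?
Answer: 4506650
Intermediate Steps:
g = 572 (g = 13*44 = 572)
985*(8*g) + U = 985*(8*572) - 710 = 985*4576 - 710 = 4507360 - 710 = 4506650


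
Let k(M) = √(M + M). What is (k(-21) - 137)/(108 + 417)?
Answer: -137/525 + I*√42/525 ≈ -0.26095 + 0.012344*I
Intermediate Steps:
k(M) = √2*√M (k(M) = √(2*M) = √2*√M)
(k(-21) - 137)/(108 + 417) = (√2*√(-21) - 137)/(108 + 417) = (√2*(I*√21) - 137)/525 = (I*√42 - 137)*(1/525) = (-137 + I*√42)*(1/525) = -137/525 + I*√42/525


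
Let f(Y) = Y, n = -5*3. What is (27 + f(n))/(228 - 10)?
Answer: 6/109 ≈ 0.055046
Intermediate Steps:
n = -15
(27 + f(n))/(228 - 10) = (27 - 15)/(228 - 10) = 12/218 = 12*(1/218) = 6/109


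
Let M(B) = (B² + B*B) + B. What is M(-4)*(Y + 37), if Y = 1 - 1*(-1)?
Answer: 1092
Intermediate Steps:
M(B) = B + 2*B² (M(B) = (B² + B²) + B = 2*B² + B = B + 2*B²)
Y = 2 (Y = 1 + 1 = 2)
M(-4)*(Y + 37) = (-4*(1 + 2*(-4)))*(2 + 37) = -4*(1 - 8)*39 = -4*(-7)*39 = 28*39 = 1092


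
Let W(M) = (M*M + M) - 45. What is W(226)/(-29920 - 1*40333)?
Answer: -51257/70253 ≈ -0.72961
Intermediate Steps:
W(M) = -45 + M + M² (W(M) = (M² + M) - 45 = (M + M²) - 45 = -45 + M + M²)
W(226)/(-29920 - 1*40333) = (-45 + 226 + 226²)/(-29920 - 1*40333) = (-45 + 226 + 51076)/(-29920 - 40333) = 51257/(-70253) = 51257*(-1/70253) = -51257/70253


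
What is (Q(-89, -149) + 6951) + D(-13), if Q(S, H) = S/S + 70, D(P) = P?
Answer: 7009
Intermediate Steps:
Q(S, H) = 71 (Q(S, H) = 1 + 70 = 71)
(Q(-89, -149) + 6951) + D(-13) = (71 + 6951) - 13 = 7022 - 13 = 7009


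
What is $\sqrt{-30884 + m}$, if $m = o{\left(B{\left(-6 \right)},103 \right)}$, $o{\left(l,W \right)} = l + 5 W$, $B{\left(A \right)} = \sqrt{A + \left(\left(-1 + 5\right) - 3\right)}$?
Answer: $\sqrt{-30369 + i \sqrt{5}} \approx 0.0064 + 174.27 i$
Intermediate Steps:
$B{\left(A \right)} = \sqrt{1 + A}$ ($B{\left(A \right)} = \sqrt{A + \left(4 - 3\right)} = \sqrt{A + 1} = \sqrt{1 + A}$)
$m = 515 + i \sqrt{5}$ ($m = \sqrt{1 - 6} + 5 \cdot 103 = \sqrt{-5} + 515 = i \sqrt{5} + 515 = 515 + i \sqrt{5} \approx 515.0 + 2.2361 i$)
$\sqrt{-30884 + m} = \sqrt{-30884 + \left(515 + i \sqrt{5}\right)} = \sqrt{-30369 + i \sqrt{5}}$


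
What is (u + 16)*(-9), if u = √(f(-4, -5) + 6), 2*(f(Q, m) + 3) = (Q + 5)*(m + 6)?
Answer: -144 - 9*√14/2 ≈ -160.84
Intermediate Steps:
f(Q, m) = -3 + (5 + Q)*(6 + m)/2 (f(Q, m) = -3 + ((Q + 5)*(m + 6))/2 = -3 + ((5 + Q)*(6 + m))/2 = -3 + (5 + Q)*(6 + m)/2)
u = √14/2 (u = √((12 + 3*(-4) + (5/2)*(-5) + (½)*(-4)*(-5)) + 6) = √((12 - 12 - 25/2 + 10) + 6) = √(-5/2 + 6) = √(7/2) = √14/2 ≈ 1.8708)
(u + 16)*(-9) = (√14/2 + 16)*(-9) = (16 + √14/2)*(-9) = -144 - 9*√14/2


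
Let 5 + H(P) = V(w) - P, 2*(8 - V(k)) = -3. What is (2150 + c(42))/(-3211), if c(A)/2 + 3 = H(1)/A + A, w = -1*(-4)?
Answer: -13369/19266 ≈ -0.69392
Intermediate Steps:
w = 4
V(k) = 19/2 (V(k) = 8 - ½*(-3) = 8 + 3/2 = 19/2)
H(P) = 9/2 - P (H(P) = -5 + (19/2 - P) = 9/2 - P)
c(A) = -6 + 2*A + 7/A (c(A) = -6 + 2*((9/2 - 1*1)/A + A) = -6 + 2*((9/2 - 1)/A + A) = -6 + 2*(7/(2*A) + A) = -6 + 2*(A + 7/(2*A)) = -6 + (2*A + 7/A) = -6 + 2*A + 7/A)
(2150 + c(42))/(-3211) = (2150 + (-6 + 2*42 + 7/42))/(-3211) = (2150 + (-6 + 84 + 7*(1/42)))*(-1/3211) = (2150 + (-6 + 84 + ⅙))*(-1/3211) = (2150 + 469/6)*(-1/3211) = (13369/6)*(-1/3211) = -13369/19266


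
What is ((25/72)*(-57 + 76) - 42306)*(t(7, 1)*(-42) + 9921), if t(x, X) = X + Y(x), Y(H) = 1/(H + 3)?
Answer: -8353962851/20 ≈ -4.1770e+8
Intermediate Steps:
Y(H) = 1/(3 + H)
t(x, X) = X + 1/(3 + x)
((25/72)*(-57 + 76) - 42306)*(t(7, 1)*(-42) + 9921) = ((25/72)*(-57 + 76) - 42306)*(((1 + 1*(3 + 7))/(3 + 7))*(-42) + 9921) = ((25*(1/72))*19 - 42306)*(((1 + 1*10)/10)*(-42) + 9921) = ((25/72)*19 - 42306)*(((1 + 10)/10)*(-42) + 9921) = (475/72 - 42306)*(((⅒)*11)*(-42) + 9921) = -3045557*((11/10)*(-42) + 9921)/72 = -3045557*(-231/5 + 9921)/72 = -3045557/72*49374/5 = -8353962851/20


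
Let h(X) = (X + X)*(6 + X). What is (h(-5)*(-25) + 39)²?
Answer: 83521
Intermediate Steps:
h(X) = 2*X*(6 + X) (h(X) = (2*X)*(6 + X) = 2*X*(6 + X))
(h(-5)*(-25) + 39)² = ((2*(-5)*(6 - 5))*(-25) + 39)² = ((2*(-5)*1)*(-25) + 39)² = (-10*(-25) + 39)² = (250 + 39)² = 289² = 83521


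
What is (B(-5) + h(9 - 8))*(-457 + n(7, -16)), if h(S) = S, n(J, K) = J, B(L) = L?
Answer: 1800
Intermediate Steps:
(B(-5) + h(9 - 8))*(-457 + n(7, -16)) = (-5 + (9 - 8))*(-457 + 7) = (-5 + 1)*(-450) = -4*(-450) = 1800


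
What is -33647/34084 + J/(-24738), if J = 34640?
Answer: -1006514623/421584996 ≈ -2.3875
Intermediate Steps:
-33647/34084 + J/(-24738) = -33647/34084 + 34640/(-24738) = -33647*1/34084 + 34640*(-1/24738) = -33647/34084 - 17320/12369 = -1006514623/421584996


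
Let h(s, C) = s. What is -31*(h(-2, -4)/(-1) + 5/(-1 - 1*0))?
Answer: 93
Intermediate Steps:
-31*(h(-2, -4)/(-1) + 5/(-1 - 1*0)) = -31*(-2/(-1) + 5/(-1 - 1*0)) = -31*(-2*(-1) + 5/(-1 + 0)) = -31*(2 + 5/(-1)) = -31*(2 + 5*(-1)) = -31*(2 - 5) = -31*(-3) = 93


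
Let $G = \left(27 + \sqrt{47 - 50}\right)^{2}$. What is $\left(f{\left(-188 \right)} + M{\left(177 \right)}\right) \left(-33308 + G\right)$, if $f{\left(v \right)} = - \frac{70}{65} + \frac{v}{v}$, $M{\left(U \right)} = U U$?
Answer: $- \frac{13269866632}{13} + \frac{21992904 i \sqrt{3}}{13} \approx -1.0208 \cdot 10^{9} + 2.9302 \cdot 10^{6} i$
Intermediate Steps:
$M{\left(U \right)} = U^{2}$
$f{\left(v \right)} = - \frac{1}{13}$ ($f{\left(v \right)} = \left(-70\right) \frac{1}{65} + 1 = - \frac{14}{13} + 1 = - \frac{1}{13}$)
$G = \left(27 + i \sqrt{3}\right)^{2}$ ($G = \left(27 + \sqrt{-3}\right)^{2} = \left(27 + i \sqrt{3}\right)^{2} \approx 726.0 + 93.531 i$)
$\left(f{\left(-188 \right)} + M{\left(177 \right)}\right) \left(-33308 + G\right) = \left(- \frac{1}{13} + 177^{2}\right) \left(-33308 + \left(27 + i \sqrt{3}\right)^{2}\right) = \left(- \frac{1}{13} + 31329\right) \left(-33308 + \left(27 + i \sqrt{3}\right)^{2}\right) = \frac{407276 \left(-33308 + \left(27 + i \sqrt{3}\right)^{2}\right)}{13} = - \frac{13565549008}{13} + \frac{407276 \left(27 + i \sqrt{3}\right)^{2}}{13}$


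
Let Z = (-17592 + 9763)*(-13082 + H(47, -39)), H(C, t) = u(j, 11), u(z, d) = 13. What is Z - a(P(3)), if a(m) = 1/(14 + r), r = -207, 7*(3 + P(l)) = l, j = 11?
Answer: 19747219794/193 ≈ 1.0232e+8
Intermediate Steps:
P(l) = -3 + l/7
H(C, t) = 13
a(m) = -1/193 (a(m) = 1/(14 - 207) = 1/(-193) = -1/193)
Z = 102317201 (Z = (-17592 + 9763)*(-13082 + 13) = -7829*(-13069) = 102317201)
Z - a(P(3)) = 102317201 - 1*(-1/193) = 102317201 + 1/193 = 19747219794/193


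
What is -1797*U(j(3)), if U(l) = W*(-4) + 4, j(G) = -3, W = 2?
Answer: 7188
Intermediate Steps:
U(l) = -4 (U(l) = 2*(-4) + 4 = -8 + 4 = -4)
-1797*U(j(3)) = -1797*(-4) = 7188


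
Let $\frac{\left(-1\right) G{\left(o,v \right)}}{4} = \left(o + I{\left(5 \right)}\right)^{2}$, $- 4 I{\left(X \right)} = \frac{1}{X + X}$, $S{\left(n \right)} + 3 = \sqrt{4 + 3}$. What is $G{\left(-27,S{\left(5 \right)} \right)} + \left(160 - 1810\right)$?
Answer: $- \frac{1828561}{400} \approx -4571.4$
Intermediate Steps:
$S{\left(n \right)} = -3 + \sqrt{7}$ ($S{\left(n \right)} = -3 + \sqrt{4 + 3} = -3 + \sqrt{7}$)
$I{\left(X \right)} = - \frac{1}{8 X}$ ($I{\left(X \right)} = - \frac{1}{4 \left(X + X\right)} = - \frac{1}{4 \cdot 2 X} = - \frac{\frac{1}{2} \frac{1}{X}}{4} = - \frac{1}{8 X}$)
$G{\left(o,v \right)} = - 4 \left(- \frac{1}{40} + o\right)^{2}$ ($G{\left(o,v \right)} = - 4 \left(o - \frac{1}{8 \cdot 5}\right)^{2} = - 4 \left(o - \frac{1}{40}\right)^{2} = - 4 \left(- \frac{1}{40} + o\right)^{2}$)
$G{\left(-27,S{\left(5 \right)} \right)} + \left(160 - 1810\right) = - \frac{\left(-1 + 40 \left(-27\right)\right)^{2}}{400} + \left(160 - 1810\right) = - \frac{\left(-1 - 1080\right)^{2}}{400} - 1650 = - \frac{\left(-1081\right)^{2}}{400} - 1650 = \left(- \frac{1}{400}\right) 1168561 - 1650 = - \frac{1168561}{400} - 1650 = - \frac{1828561}{400}$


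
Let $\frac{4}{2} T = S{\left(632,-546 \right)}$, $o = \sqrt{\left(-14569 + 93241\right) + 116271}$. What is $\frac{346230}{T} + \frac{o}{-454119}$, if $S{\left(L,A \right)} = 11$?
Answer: $\frac{692460}{11} - \frac{\sqrt{194943}}{454119} \approx 62951.0$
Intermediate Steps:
$o = \sqrt{194943}$ ($o = \sqrt{78672 + 116271} = \sqrt{194943} \approx 441.52$)
$T = \frac{11}{2}$ ($T = \frac{1}{2} \cdot 11 = \frac{11}{2} \approx 5.5$)
$\frac{346230}{T} + \frac{o}{-454119} = \frac{346230}{\frac{11}{2}} + \frac{\sqrt{194943}}{-454119} = 346230 \cdot \frac{2}{11} + \sqrt{194943} \left(- \frac{1}{454119}\right) = \frac{692460}{11} - \frac{\sqrt{194943}}{454119}$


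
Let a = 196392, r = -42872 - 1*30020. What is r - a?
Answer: -269284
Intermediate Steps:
r = -72892 (r = -42872 - 30020 = -72892)
r - a = -72892 - 1*196392 = -72892 - 196392 = -269284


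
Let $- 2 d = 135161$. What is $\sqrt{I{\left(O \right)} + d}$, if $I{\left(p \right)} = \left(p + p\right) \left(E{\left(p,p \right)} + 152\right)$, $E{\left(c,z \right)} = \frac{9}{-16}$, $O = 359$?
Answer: $\frac{\sqrt{658426}}{4} \approx 202.86$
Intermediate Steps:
$d = - \frac{135161}{2}$ ($d = \left(- \frac{1}{2}\right) 135161 = - \frac{135161}{2} \approx -67581.0$)
$E{\left(c,z \right)} = - \frac{9}{16}$ ($E{\left(c,z \right)} = 9 \left(- \frac{1}{16}\right) = - \frac{9}{16}$)
$I{\left(p \right)} = \frac{2423 p}{8}$ ($I{\left(p \right)} = \left(p + p\right) \left(- \frac{9}{16} + 152\right) = 2 p \frac{2423}{16} = \frac{2423 p}{8}$)
$\sqrt{I{\left(O \right)} + d} = \sqrt{\frac{2423}{8} \cdot 359 - \frac{135161}{2}} = \sqrt{\frac{869857}{8} - \frac{135161}{2}} = \sqrt{\frac{329213}{8}} = \frac{\sqrt{658426}}{4}$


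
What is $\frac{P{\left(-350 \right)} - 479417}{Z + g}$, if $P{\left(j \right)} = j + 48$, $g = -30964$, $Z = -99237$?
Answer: $\frac{479719}{130201} \approx 3.6844$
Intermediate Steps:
$P{\left(j \right)} = 48 + j$
$\frac{P{\left(-350 \right)} - 479417}{Z + g} = \frac{\left(48 - 350\right) - 479417}{-99237 - 30964} = \frac{-302 - 479417}{-130201} = \left(-479719\right) \left(- \frac{1}{130201}\right) = \frac{479719}{130201}$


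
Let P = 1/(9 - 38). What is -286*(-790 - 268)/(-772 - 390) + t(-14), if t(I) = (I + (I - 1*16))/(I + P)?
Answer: -5530482/21497 ≈ -257.27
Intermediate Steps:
P = -1/29 (P = 1/(-29) = -1/29 ≈ -0.034483)
t(I) = (-16 + 2*I)/(-1/29 + I) (t(I) = (I + (I - 1*16))/(I - 1/29) = (I + (I - 16))/(-1/29 + I) = (I + (-16 + I))/(-1/29 + I) = (-16 + 2*I)/(-1/29 + I))
-286*(-790 - 268)/(-772 - 390) + t(-14) = -286*(-790 - 268)/(-772 - 390) + 58*(-8 - 14)/(-1 + 29*(-14)) = -(-302588)/(-1162) + 58*(-22)/(-1 - 406) = -(-302588)*(-1)/1162 + 58*(-22)/(-407) = -286*529/581 + 58*(-1/407)*(-22) = -151294/581 + 116/37 = -5530482/21497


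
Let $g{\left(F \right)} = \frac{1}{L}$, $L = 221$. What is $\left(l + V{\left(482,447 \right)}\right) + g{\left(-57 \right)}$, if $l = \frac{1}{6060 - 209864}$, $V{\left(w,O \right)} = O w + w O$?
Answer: $\frac{19408391264655}{45040684} \approx 4.3091 \cdot 10^{5}$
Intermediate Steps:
$V{\left(w,O \right)} = 2 O w$ ($V{\left(w,O \right)} = O w + O w = 2 O w$)
$g{\left(F \right)} = \frac{1}{221}$
$l = - \frac{1}{203804}$ ($l = \frac{1}{-203804} = - \frac{1}{203804} \approx -4.9067 \cdot 10^{-6}$)
$\left(l + V{\left(482,447 \right)}\right) + g{\left(-57 \right)} = \left(- \frac{1}{203804} + 2 \cdot 447 \cdot 482\right) + \frac{1}{221} = \left(- \frac{1}{203804} + 430908\right) + \frac{1}{221} = \frac{87820774031}{203804} + \frac{1}{221} = \frac{19408391264655}{45040684}$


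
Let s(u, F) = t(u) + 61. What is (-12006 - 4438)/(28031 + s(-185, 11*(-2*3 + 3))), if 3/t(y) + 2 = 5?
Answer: -16444/28093 ≈ -0.58534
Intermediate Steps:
t(y) = 1 (t(y) = 3/(-2 + 5) = 3/3 = 3*(1/3) = 1)
s(u, F) = 62 (s(u, F) = 1 + 61 = 62)
(-12006 - 4438)/(28031 + s(-185, 11*(-2*3 + 3))) = (-12006 - 4438)/(28031 + 62) = -16444/28093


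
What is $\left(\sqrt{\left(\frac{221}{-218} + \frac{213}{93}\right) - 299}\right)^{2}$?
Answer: $- \frac{2012015}{6758} \approx -297.72$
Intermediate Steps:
$\left(\sqrt{\left(\frac{221}{-218} + \frac{213}{93}\right) - 299}\right)^{2} = \left(\sqrt{\left(221 \left(- \frac{1}{218}\right) + 213 \cdot \frac{1}{93}\right) - 299}\right)^{2} = \left(\sqrt{\left(- \frac{221}{218} + \frac{71}{31}\right) - 299}\right)^{2} = \left(\sqrt{\frac{8627}{6758} - 299}\right)^{2} = \left(\sqrt{- \frac{2012015}{6758}}\right)^{2} = \left(\frac{i \sqrt{13597197370}}{6758}\right)^{2} = - \frac{2012015}{6758}$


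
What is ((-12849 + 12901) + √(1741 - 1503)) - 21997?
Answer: -21945 + √238 ≈ -21930.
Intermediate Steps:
((-12849 + 12901) + √(1741 - 1503)) - 21997 = (52 + √238) - 21997 = -21945 + √238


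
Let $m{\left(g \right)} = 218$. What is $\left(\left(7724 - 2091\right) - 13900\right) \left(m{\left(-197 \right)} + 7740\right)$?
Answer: $-65788786$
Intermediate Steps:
$\left(\left(7724 - 2091\right) - 13900\right) \left(m{\left(-197 \right)} + 7740\right) = \left(\left(7724 - 2091\right) - 13900\right) \left(218 + 7740\right) = \left(\left(7724 - 2091\right) - 13900\right) 7958 = \left(5633 - 13900\right) 7958 = \left(-8267\right) 7958 = -65788786$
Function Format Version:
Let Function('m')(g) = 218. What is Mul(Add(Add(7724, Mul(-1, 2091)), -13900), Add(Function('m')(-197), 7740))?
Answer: -65788786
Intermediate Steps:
Mul(Add(Add(7724, Mul(-1, 2091)), -13900), Add(Function('m')(-197), 7740)) = Mul(Add(Add(7724, Mul(-1, 2091)), -13900), Add(218, 7740)) = Mul(Add(Add(7724, -2091), -13900), 7958) = Mul(Add(5633, -13900), 7958) = Mul(-8267, 7958) = -65788786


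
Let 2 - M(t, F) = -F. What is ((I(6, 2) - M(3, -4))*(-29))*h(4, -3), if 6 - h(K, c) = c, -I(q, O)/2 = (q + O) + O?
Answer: 4698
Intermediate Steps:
I(q, O) = -4*O - 2*q (I(q, O) = -2*((q + O) + O) = -2*((O + q) + O) = -2*(q + 2*O) = -4*O - 2*q)
M(t, F) = 2 + F (M(t, F) = 2 - (-1)*F = 2 + F)
h(K, c) = 6 - c
((I(6, 2) - M(3, -4))*(-29))*h(4, -3) = (((-4*2 - 2*6) - (2 - 4))*(-29))*(6 - 1*(-3)) = (((-8 - 12) - 1*(-2))*(-29))*(6 + 3) = ((-20 + 2)*(-29))*9 = -18*(-29)*9 = 522*9 = 4698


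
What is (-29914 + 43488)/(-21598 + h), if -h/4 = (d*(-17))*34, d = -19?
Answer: -6787/32763 ≈ -0.20715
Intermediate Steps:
h = -43928 (h = -4*(-19*(-17))*34 = -1292*34 = -4*10982 = -43928)
(-29914 + 43488)/(-21598 + h) = (-29914 + 43488)/(-21598 - 43928) = 13574/(-65526) = 13574*(-1/65526) = -6787/32763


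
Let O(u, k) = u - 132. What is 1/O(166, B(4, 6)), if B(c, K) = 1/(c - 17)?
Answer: 1/34 ≈ 0.029412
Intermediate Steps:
B(c, K) = 1/(-17 + c)
O(u, k) = -132 + u
1/O(166, B(4, 6)) = 1/(-132 + 166) = 1/34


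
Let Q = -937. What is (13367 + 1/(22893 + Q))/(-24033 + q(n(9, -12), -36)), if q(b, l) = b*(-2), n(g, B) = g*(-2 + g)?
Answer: -293485853/530435004 ≈ -0.55329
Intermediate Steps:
q(b, l) = -2*b
(13367 + 1/(22893 + Q))/(-24033 + q(n(9, -12), -36)) = (13367 + 1/(22893 - 937))/(-24033 - 18*(-2 + 9)) = (13367 + 1/21956)/(-24033 - 18*7) = (13367 + 1/21956)/(-24033 - 2*63) = 293485853/(21956*(-24033 - 126)) = (293485853/21956)/(-24159) = (293485853/21956)*(-1/24159) = -293485853/530435004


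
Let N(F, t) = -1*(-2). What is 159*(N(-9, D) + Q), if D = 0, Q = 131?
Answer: 21147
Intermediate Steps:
N(F, t) = 2
159*(N(-9, D) + Q) = 159*(2 + 131) = 159*133 = 21147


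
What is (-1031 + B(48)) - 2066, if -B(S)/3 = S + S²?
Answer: -10153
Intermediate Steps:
B(S) = -3*S - 3*S² (B(S) = -3*(S + S²) = -3*S - 3*S²)
(-1031 + B(48)) - 2066 = (-1031 - 3*48*(1 + 48)) - 2066 = (-1031 - 3*48*49) - 2066 = (-1031 - 7056) - 2066 = -8087 - 2066 = -10153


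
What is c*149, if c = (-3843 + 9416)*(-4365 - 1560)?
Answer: -4919983725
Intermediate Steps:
c = -33020025 (c = 5573*(-5925) = -33020025)
c*149 = -33020025*149 = -4919983725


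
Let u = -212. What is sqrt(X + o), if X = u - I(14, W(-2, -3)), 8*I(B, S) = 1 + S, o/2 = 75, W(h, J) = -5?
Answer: I*sqrt(246)/2 ≈ 7.8422*I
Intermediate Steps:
o = 150 (o = 2*75 = 150)
I(B, S) = 1/8 + S/8 (I(B, S) = (1 + S)/8 = 1/8 + S/8)
X = -423/2 (X = -212 - (1/8 + (1/8)*(-5)) = -212 - (1/8 - 5/8) = -212 - 1*(-1/2) = -212 + 1/2 = -423/2 ≈ -211.50)
sqrt(X + o) = sqrt(-423/2 + 150) = sqrt(-123/2) = I*sqrt(246)/2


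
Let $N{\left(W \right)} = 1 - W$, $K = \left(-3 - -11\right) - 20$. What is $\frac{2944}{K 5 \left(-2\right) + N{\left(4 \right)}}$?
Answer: $\frac{2944}{117} \approx 25.162$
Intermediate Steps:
$K = -12$ ($K = \left(-3 + 11\right) - 20 = 8 - 20 = -12$)
$\frac{2944}{K 5 \left(-2\right) + N{\left(4 \right)}} = \frac{2944}{- 12 \cdot 5 \left(-2\right) + \left(1 - 4\right)} = \frac{2944}{\left(-12\right) \left(-10\right) + \left(1 - 4\right)} = \frac{2944}{120 - 3} = \frac{2944}{117}$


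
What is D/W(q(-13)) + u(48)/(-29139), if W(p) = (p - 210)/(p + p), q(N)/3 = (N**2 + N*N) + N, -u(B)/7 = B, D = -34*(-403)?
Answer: 1017728476/29139 ≈ 34927.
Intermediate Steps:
D = 13702
u(B) = -7*B
q(N) = 3*N + 6*N**2 (q(N) = 3*((N**2 + N*N) + N) = 3*((N**2 + N**2) + N) = 3*(2*N**2 + N) = 3*(N + 2*N**2) = 3*N + 6*N**2)
W(p) = (-210 + p)/(2*p) (W(p) = (-210 + p)/((2*p)) = (-210 + p)*(1/(2*p)) = (-210 + p)/(2*p))
D/W(q(-13)) + u(48)/(-29139) = 13702/(((-210 + 3*(-13)*(1 + 2*(-13)))/(2*((3*(-13)*(1 + 2*(-13))))))) - 7*48/(-29139) = 13702/(((-210 + 3*(-13)*(1 - 26))/(2*((3*(-13)*(1 - 26)))))) - 336*(-1/29139) = 13702/(((-210 + 3*(-13)*(-25))/(2*((3*(-13)*(-25)))))) + 112/9713 = 13702/(((1/2)*(-210 + 975)/975)) + 112/9713 = 13702/(((1/2)*(1/975)*765)) + 112/9713 = 13702/(51/130) + 112/9713 = 13702*(130/51) + 112/9713 = 104780/3 + 112/9713 = 1017728476/29139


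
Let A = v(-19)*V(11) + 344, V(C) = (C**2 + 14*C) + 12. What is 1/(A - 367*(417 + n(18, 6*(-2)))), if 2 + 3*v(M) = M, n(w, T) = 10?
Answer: -1/158374 ≈ -6.3142e-6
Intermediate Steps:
v(M) = -2/3 + M/3
V(C) = 12 + C**2 + 14*C
A = -1665 (A = (-2/3 + (1/3)*(-19))*(12 + 11**2 + 14*11) + 344 = (-2/3 - 19/3)*(12 + 121 + 154) + 344 = -7*287 + 344 = -2009 + 344 = -1665)
1/(A - 367*(417 + n(18, 6*(-2)))) = 1/(-1665 - 367*(417 + 10)) = 1/(-1665 - 367*427) = 1/(-1665 - 156709) = 1/(-158374) = -1/158374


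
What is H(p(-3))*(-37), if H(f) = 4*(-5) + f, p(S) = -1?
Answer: 777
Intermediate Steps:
H(f) = -20 + f
H(p(-3))*(-37) = (-20 - 1)*(-37) = -21*(-37) = 777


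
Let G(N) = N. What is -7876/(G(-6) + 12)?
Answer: -3938/3 ≈ -1312.7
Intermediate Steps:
-7876/(G(-6) + 12) = -7876/(-6 + 12) = -7876/6 = -7876*⅙ = -3938/3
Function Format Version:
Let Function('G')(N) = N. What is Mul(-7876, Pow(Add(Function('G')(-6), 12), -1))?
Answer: Rational(-3938, 3) ≈ -1312.7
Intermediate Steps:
Mul(-7876, Pow(Add(Function('G')(-6), 12), -1)) = Mul(-7876, Pow(Add(-6, 12), -1)) = Mul(-7876, Pow(6, -1)) = Mul(-7876, Rational(1, 6)) = Rational(-3938, 3)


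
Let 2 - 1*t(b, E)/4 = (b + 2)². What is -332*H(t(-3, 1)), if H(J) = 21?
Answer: -6972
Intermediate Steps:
t(b, E) = 8 - 4*(2 + b)² (t(b, E) = 8 - 4*(b + 2)² = 8 - 4*(2 + b)²)
-332*H(t(-3, 1)) = -332*21 = -6972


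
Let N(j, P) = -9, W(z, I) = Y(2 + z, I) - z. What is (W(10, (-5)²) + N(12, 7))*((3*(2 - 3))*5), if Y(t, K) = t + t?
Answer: -75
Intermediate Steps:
Y(t, K) = 2*t
W(z, I) = 4 + z (W(z, I) = 2*(2 + z) - z = (4 + 2*z) - z = 4 + z)
(W(10, (-5)²) + N(12, 7))*((3*(2 - 3))*5) = ((4 + 10) - 9)*((3*(2 - 3))*5) = (14 - 9)*((3*(-1))*5) = 5*(-3*5) = 5*(-15) = -75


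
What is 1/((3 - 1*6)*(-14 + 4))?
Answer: 1/30 ≈ 0.033333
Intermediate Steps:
1/((3 - 1*6)*(-14 + 4)) = 1/((3 - 6)*(-10)) = 1/(-3*(-10)) = 1/30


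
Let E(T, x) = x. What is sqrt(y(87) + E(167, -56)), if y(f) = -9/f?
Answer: I*sqrt(47183)/29 ≈ 7.4902*I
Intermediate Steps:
sqrt(y(87) + E(167, -56)) = sqrt(-9/87 - 56) = sqrt(-9*1/87 - 56) = sqrt(-3/29 - 56) = sqrt(-1627/29) = I*sqrt(47183)/29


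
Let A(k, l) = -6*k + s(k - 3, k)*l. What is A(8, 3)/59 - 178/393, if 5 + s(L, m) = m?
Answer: -25829/23187 ≈ -1.1139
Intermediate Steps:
s(L, m) = -5 + m
A(k, l) = -6*k + l*(-5 + k) (A(k, l) = -6*k + (-5 + k)*l = -6*k + l*(-5 + k))
A(8, 3)/59 - 178/393 = (-6*8 + 3*(-5 + 8))/59 - 178/393 = (-48 + 3*3)*(1/59) - 178*1/393 = (-48 + 9)*(1/59) - 178/393 = -39*1/59 - 178/393 = -39/59 - 178/393 = -25829/23187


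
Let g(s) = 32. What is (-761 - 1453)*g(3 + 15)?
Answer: -70848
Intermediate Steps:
(-761 - 1453)*g(3 + 15) = (-761 - 1453)*32 = -2214*32 = -70848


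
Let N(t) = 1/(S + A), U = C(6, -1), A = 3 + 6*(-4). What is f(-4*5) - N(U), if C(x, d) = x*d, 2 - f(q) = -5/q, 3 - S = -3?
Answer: 109/60 ≈ 1.8167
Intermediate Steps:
S = 6 (S = 3 - 1*(-3) = 3 + 3 = 6)
f(q) = 2 + 5/q (f(q) = 2 - (-5)/q = 2 + 5/q)
A = -21 (A = 3 - 24 = -21)
C(x, d) = d*x
U = -6 (U = -1*6 = -6)
N(t) = -1/15 (N(t) = 1/(6 - 21) = 1/(-15) = -1/15)
f(-4*5) - N(U) = (2 + 5/((-4*5))) - 1*(-1/15) = (2 + 5/(-20)) + 1/15 = (2 + 5*(-1/20)) + 1/15 = (2 - ¼) + 1/15 = 7/4 + 1/15 = 109/60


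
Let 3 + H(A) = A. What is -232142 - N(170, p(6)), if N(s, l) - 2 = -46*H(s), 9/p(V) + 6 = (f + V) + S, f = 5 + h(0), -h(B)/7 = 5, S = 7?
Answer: -224462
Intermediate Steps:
h(B) = -35 (h(B) = -7*5 = -35)
H(A) = -3 + A
f = -30 (f = 5 - 35 = -30)
p(V) = 9/(-29 + V) (p(V) = 9/(-6 + ((-30 + V) + 7)) = 9/(-6 + (-23 + V)) = 9/(-29 + V))
N(s, l) = 140 - 46*s (N(s, l) = 2 - 46*(-3 + s) = 2 + (138 - 46*s) = 140 - 46*s)
-232142 - N(170, p(6)) = -232142 - (140 - 46*170) = -232142 - (140 - 7820) = -232142 - 1*(-7680) = -232142 + 7680 = -224462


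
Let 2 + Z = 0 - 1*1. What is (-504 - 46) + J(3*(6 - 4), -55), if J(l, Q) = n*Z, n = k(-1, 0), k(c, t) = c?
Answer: -547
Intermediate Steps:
n = -1
Z = -3 (Z = -2 + (0 - 1*1) = -2 + (0 - 1) = -2 - 1 = -3)
J(l, Q) = 3 (J(l, Q) = -1*(-3) = 3)
(-504 - 46) + J(3*(6 - 4), -55) = (-504 - 46) + 3 = -550 + 3 = -547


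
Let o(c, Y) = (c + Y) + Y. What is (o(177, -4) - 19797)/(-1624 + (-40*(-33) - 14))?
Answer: 9814/159 ≈ 61.723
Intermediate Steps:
o(c, Y) = c + 2*Y (o(c, Y) = (Y + c) + Y = c + 2*Y)
(o(177, -4) - 19797)/(-1624 + (-40*(-33) - 14)) = ((177 + 2*(-4)) - 19797)/(-1624 + (-40*(-33) - 14)) = ((177 - 8) - 19797)/(-1624 + (1320 - 14)) = (169 - 19797)/(-1624 + 1306) = -19628/(-318) = -19628*(-1/318) = 9814/159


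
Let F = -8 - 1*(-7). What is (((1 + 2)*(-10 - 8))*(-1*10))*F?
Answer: -540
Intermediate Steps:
F = -1 (F = -8 + 7 = -1)
(((1 + 2)*(-10 - 8))*(-1*10))*F = (((1 + 2)*(-10 - 8))*(-1*10))*(-1) = ((3*(-18))*(-10))*(-1) = -54*(-10)*(-1) = 540*(-1) = -540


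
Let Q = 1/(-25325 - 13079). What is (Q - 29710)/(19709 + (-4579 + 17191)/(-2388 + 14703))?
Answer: -4683734562305/3107254160196 ≈ -1.5074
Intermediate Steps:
Q = -1/38404 (Q = 1/(-38404) = -1/38404 ≈ -2.6039e-5)
(Q - 29710)/(19709 + (-4579 + 17191)/(-2388 + 14703)) = (-1/38404 - 29710)/(19709 + (-4579 + 17191)/(-2388 + 14703)) = -1140982841/(38404*(19709 + 12612/12315)) = -1140982841/(38404*(19709 + 12612*(1/12315))) = -1140982841/(38404*(19709 + 4204/4105)) = -1140982841/(38404*80909649/4105) = -1140982841/38404*4105/80909649 = -4683734562305/3107254160196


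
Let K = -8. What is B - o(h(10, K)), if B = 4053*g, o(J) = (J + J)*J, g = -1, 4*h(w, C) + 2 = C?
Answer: -8131/2 ≈ -4065.5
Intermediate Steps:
h(w, C) = -1/2 + C/4
o(J) = 2*J**2 (o(J) = (2*J)*J = 2*J**2)
B = -4053 (B = 4053*(-1) = -4053)
B - o(h(10, K)) = -4053 - 2*(-1/2 + (1/4)*(-8))**2 = -4053 - 2*(-1/2 - 2)**2 = -4053 - 2*(-5/2)**2 = -4053 - 2*25/4 = -4053 - 1*25/2 = -4053 - 25/2 = -8131/2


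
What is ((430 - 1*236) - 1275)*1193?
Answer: -1289633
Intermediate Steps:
((430 - 1*236) - 1275)*1193 = ((430 - 236) - 1275)*1193 = (194 - 1275)*1193 = -1081*1193 = -1289633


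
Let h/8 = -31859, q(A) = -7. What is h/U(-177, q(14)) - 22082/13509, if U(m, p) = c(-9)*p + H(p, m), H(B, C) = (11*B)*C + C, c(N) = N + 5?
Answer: -467591401/22762665 ≈ -20.542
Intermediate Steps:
c(N) = 5 + N
H(B, C) = C + 11*B*C (H(B, C) = 11*B*C + C = C + 11*B*C)
U(m, p) = -4*p + m*(1 + 11*p) (U(m, p) = (5 - 9)*p + m*(1 + 11*p) = -4*p + m*(1 + 11*p))
h = -254872 (h = 8*(-31859) = -254872)
h/U(-177, q(14)) - 22082/13509 = -254872/(-4*(-7) - 177*(1 + 11*(-7))) - 22082/13509 = -254872/(28 - 177*(1 - 77)) - 22082*1/13509 = -254872/(28 - 177*(-76)) - 22082/13509 = -254872/(28 + 13452) - 22082/13509 = -254872/13480 - 22082/13509 = -254872*1/13480 - 22082/13509 = -31859/1685 - 22082/13509 = -467591401/22762665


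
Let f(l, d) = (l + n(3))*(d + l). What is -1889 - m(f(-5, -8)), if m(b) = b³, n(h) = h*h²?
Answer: 23391767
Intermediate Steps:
n(h) = h³
f(l, d) = (27 + l)*(d + l) (f(l, d) = (l + 3³)*(d + l) = (l + 27)*(d + l) = (27 + l)*(d + l))
-1889 - m(f(-5, -8)) = -1889 - ((-5)² + 27*(-8) + 27*(-5) - 8*(-5))³ = -1889 - (25 - 216 - 135 + 40)³ = -1889 - 1*(-286)³ = -1889 - 1*(-23393656) = -1889 + 23393656 = 23391767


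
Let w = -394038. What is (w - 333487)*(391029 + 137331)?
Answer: -384395109000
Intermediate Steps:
(w - 333487)*(391029 + 137331) = (-394038 - 333487)*(391029 + 137331) = -727525*528360 = -384395109000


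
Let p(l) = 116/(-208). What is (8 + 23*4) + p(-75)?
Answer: 5171/52 ≈ 99.442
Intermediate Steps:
p(l) = -29/52 (p(l) = 116*(-1/208) = -29/52)
(8 + 23*4) + p(-75) = (8 + 23*4) - 29/52 = (8 + 92) - 29/52 = 100 - 29/52 = 5171/52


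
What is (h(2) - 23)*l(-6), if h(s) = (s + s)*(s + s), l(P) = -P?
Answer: -42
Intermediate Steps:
h(s) = 4*s**2 (h(s) = (2*s)*(2*s) = 4*s**2)
(h(2) - 23)*l(-6) = (4*2**2 - 23)*(-1*(-6)) = (4*4 - 23)*6 = (16 - 23)*6 = -7*6 = -42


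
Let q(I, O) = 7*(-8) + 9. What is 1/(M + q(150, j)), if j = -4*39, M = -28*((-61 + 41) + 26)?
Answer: -1/215 ≈ -0.0046512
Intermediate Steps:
M = -168 (M = -28*(-20 + 26) = -28*6 = -168)
j = -156
q(I, O) = -47 (q(I, O) = -56 + 9 = -47)
1/(M + q(150, j)) = 1/(-168 - 47) = 1/(-215) = -1/215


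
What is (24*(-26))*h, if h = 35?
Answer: -21840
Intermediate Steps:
(24*(-26))*h = (24*(-26))*35 = -624*35 = -21840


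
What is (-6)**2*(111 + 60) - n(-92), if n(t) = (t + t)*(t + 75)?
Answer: 3028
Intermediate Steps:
n(t) = 2*t*(75 + t) (n(t) = (2*t)*(75 + t) = 2*t*(75 + t))
(-6)**2*(111 + 60) - n(-92) = (-6)**2*(111 + 60) - 2*(-92)*(75 - 92) = 36*171 - 2*(-92)*(-17) = 6156 - 1*3128 = 6156 - 3128 = 3028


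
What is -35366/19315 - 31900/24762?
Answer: -745940696/239139015 ≈ -3.1193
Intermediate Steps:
-35366/19315 - 31900/24762 = -35366*1/19315 - 31900*1/24762 = -35366/19315 - 15950/12381 = -745940696/239139015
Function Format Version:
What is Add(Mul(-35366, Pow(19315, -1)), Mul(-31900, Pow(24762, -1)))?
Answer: Rational(-745940696, 239139015) ≈ -3.1193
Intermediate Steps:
Add(Mul(-35366, Pow(19315, -1)), Mul(-31900, Pow(24762, -1))) = Add(Mul(-35366, Rational(1, 19315)), Mul(-31900, Rational(1, 24762))) = Add(Rational(-35366, 19315), Rational(-15950, 12381)) = Rational(-745940696, 239139015)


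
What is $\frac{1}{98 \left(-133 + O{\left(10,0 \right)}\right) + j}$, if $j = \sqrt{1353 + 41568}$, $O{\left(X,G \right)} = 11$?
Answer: $- \frac{11956}{142903015} - \frac{3 \sqrt{4769}}{142903015} \approx -8.5115 \cdot 10^{-5}$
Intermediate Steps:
$j = 3 \sqrt{4769}$ ($j = \sqrt{42921} = 3 \sqrt{4769} \approx 207.17$)
$\frac{1}{98 \left(-133 + O{\left(10,0 \right)}\right) + j} = \frac{1}{98 \left(-133 + 11\right) + 3 \sqrt{4769}} = \frac{1}{98 \left(-122\right) + 3 \sqrt{4769}} = \frac{1}{-11956 + 3 \sqrt{4769}}$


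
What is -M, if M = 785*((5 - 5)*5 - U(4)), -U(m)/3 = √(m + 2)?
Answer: -2355*√6 ≈ -5768.5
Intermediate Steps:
U(m) = -3*√(2 + m) (U(m) = -3*√(m + 2) = -3*√(2 + m))
M = 2355*√6 (M = 785*((5 - 5)*5 - (-3)*√(2 + 4)) = 785*(0*5 - (-3)*√6) = 785*(0 + 3*√6) = 785*(3*√6) = 2355*√6 ≈ 5768.5)
-M = -2355*√6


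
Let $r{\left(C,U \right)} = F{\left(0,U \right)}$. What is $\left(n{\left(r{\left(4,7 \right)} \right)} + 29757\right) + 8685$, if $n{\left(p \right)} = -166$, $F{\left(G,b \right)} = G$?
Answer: $38276$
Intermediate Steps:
$r{\left(C,U \right)} = 0$
$\left(n{\left(r{\left(4,7 \right)} \right)} + 29757\right) + 8685 = \left(-166 + 29757\right) + 8685 = 29591 + 8685 = 38276$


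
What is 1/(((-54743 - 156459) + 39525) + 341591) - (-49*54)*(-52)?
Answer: -23378807087/169914 ≈ -1.3759e+5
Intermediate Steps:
1/(((-54743 - 156459) + 39525) + 341591) - (-49*54)*(-52) = 1/((-211202 + 39525) + 341591) - (-2646)*(-52) = 1/(-171677 + 341591) - 1*137592 = 1/169914 - 137592 = -23378807087/169914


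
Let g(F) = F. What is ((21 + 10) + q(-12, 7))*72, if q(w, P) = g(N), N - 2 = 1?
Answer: 2448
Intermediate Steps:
N = 3 (N = 2 + 1 = 3)
q(w, P) = 3
((21 + 10) + q(-12, 7))*72 = ((21 + 10) + 3)*72 = (31 + 3)*72 = 34*72 = 2448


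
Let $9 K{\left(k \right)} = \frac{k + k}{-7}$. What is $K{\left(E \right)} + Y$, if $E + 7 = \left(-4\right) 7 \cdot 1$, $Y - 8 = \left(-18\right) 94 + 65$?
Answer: $- \frac{14561}{9} \approx -1617.9$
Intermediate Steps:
$Y = -1619$ ($Y = 8 + \left(\left(-18\right) 94 + 65\right) = 8 + \left(-1692 + 65\right) = 8 - 1627 = -1619$)
$E = -35$ ($E = -7 + \left(-4\right) 7 \cdot 1 = -7 - 28 = -35$)
$K{\left(k \right)} = - \frac{2 k}{63}$ ($K{\left(k \right)} = \frac{\left(k + k\right) \frac{1}{-7}}{9} = \frac{2 k \left(- \frac{1}{7}\right)}{9} = \frac{\left(- \frac{2}{7}\right) k}{9} = - \frac{2 k}{63}$)
$K{\left(E \right)} + Y = \left(- \frac{2}{63}\right) \left(-35\right) - 1619 = \frac{10}{9} - 1619 = - \frac{14561}{9}$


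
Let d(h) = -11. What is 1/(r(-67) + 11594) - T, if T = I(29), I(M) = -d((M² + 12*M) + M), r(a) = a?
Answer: -126796/11527 ≈ -11.000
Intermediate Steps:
I(M) = 11 (I(M) = -1*(-11) = 11)
T = 11
1/(r(-67) + 11594) - T = 1/(-67 + 11594) - 1*11 = 1/11527 - 11 = -126796/11527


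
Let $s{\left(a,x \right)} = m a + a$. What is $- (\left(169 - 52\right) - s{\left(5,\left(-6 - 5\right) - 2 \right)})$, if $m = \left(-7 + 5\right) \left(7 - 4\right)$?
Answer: $-142$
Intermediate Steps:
$m = -6$ ($m = \left(-2\right) 3 = -6$)
$s{\left(a,x \right)} = - 5 a$ ($s{\left(a,x \right)} = - 6 a + a = - 5 a$)
$- (\left(169 - 52\right) - s{\left(5,\left(-6 - 5\right) - 2 \right)}) = - (\left(169 - 52\right) - \left(-5\right) 5) = - (\left(169 - 52\right) - -25) = - (117 + 25) = \left(-1\right) 142 = -142$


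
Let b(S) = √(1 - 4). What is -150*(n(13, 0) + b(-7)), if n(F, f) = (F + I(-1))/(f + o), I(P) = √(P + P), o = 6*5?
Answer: -65 - 150*I*√3 - 5*I*√2 ≈ -65.0 - 266.88*I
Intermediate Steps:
o = 30
I(P) = √2*√P (I(P) = √(2*P) = √2*√P)
b(S) = I*√3 (b(S) = √(-3) = I*√3)
n(F, f) = (F + I*√2)/(30 + f) (n(F, f) = (F + √2*√(-1))/(f + 30) = (F + √2*I)/(30 + f) = (F + I*√2)/(30 + f))
-150*(n(13, 0) + b(-7)) = -150*((13 + I*√2)/(30 + 0) + I*√3) = -150*((13 + I*√2)/30 + I*√3) = -150*((13/30 + I*√2/30) + I*√3) = -150*(13/30 + I*√3 + I*√2/30) = -65 - 150*I*√3 - 5*I*√2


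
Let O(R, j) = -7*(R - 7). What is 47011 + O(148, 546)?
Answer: 46024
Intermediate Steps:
O(R, j) = 49 - 7*R (O(R, j) = -7*(-7 + R) = 49 - 7*R)
47011 + O(148, 546) = 47011 + (49 - 7*148) = 47011 + (49 - 1036) = 47011 - 987 = 46024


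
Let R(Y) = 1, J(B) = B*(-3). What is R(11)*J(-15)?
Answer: 45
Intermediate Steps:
J(B) = -3*B
R(11)*J(-15) = 1*(-3*(-15)) = 1*45 = 45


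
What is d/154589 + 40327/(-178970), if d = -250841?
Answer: -51127124373/27666793330 ≈ -1.8480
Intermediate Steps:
d/154589 + 40327/(-178970) = -250841/154589 + 40327/(-178970) = -250841*1/154589 + 40327*(-1/178970) = -250841/154589 - 40327/178970 = -51127124373/27666793330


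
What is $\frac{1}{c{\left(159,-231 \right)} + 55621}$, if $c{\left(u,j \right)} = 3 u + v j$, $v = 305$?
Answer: $- \frac{1}{14357} \approx -6.9652 \cdot 10^{-5}$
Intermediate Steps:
$c{\left(u,j \right)} = 3 u + 305 j$
$\frac{1}{c{\left(159,-231 \right)} + 55621} = \frac{1}{\left(3 \cdot 159 + 305 \left(-231\right)\right) + 55621} = \frac{1}{\left(477 - 70455\right) + 55621} = \frac{1}{-69978 + 55621} = \frac{1}{-14357} = - \frac{1}{14357}$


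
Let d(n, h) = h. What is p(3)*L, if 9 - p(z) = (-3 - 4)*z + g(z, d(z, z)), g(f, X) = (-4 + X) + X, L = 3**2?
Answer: 252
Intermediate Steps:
L = 9
g(f, X) = -4 + 2*X
p(z) = 13 + 5*z (p(z) = 9 - ((-3 - 4)*z + (-4 + 2*z)) = 9 - (-7*z + (-4 + 2*z)) = 9 - (-4 - 5*z) = 9 + (4 + 5*z) = 13 + 5*z)
p(3)*L = (13 + 5*3)*9 = (13 + 15)*9 = 28*9 = 252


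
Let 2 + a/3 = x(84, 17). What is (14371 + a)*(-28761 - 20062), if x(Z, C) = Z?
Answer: -713645791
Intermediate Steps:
a = 246 (a = -6 + 3*84 = -6 + 252 = 246)
(14371 + a)*(-28761 - 20062) = (14371 + 246)*(-28761 - 20062) = 14617*(-48823) = -713645791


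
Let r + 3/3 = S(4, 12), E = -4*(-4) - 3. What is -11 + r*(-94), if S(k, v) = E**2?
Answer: -15803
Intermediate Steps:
E = 13 (E = 16 - 3 = 13)
S(k, v) = 169 (S(k, v) = 13**2 = 169)
r = 168 (r = -1 + 169 = 168)
-11 + r*(-94) = -11 + 168*(-94) = -11 - 15792 = -15803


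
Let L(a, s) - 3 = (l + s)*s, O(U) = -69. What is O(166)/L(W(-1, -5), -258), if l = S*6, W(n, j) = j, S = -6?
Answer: -23/25285 ≈ -0.00090963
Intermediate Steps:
l = -36 (l = -6*6 = -36)
L(a, s) = 3 + s*(-36 + s) (L(a, s) = 3 + (-36 + s)*s = 3 + s*(-36 + s))
O(166)/L(W(-1, -5), -258) = -69/(3 + (-258)² - 36*(-258)) = -69/(3 + 66564 + 9288) = -69/75855 = -69*1/75855 = -23/25285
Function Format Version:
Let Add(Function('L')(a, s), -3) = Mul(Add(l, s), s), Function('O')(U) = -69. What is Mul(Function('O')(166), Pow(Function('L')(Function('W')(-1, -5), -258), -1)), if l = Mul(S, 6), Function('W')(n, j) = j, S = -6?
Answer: Rational(-23, 25285) ≈ -0.00090963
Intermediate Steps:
l = -36 (l = Mul(-6, 6) = -36)
Function('L')(a, s) = Add(3, Mul(s, Add(-36, s))) (Function('L')(a, s) = Add(3, Mul(Add(-36, s), s)) = Add(3, Mul(s, Add(-36, s))))
Mul(Function('O')(166), Pow(Function('L')(Function('W')(-1, -5), -258), -1)) = Mul(-69, Pow(Add(3, Pow(-258, 2), Mul(-36, -258)), -1)) = Mul(-69, Pow(Add(3, 66564, 9288), -1)) = Mul(-69, Pow(75855, -1)) = Mul(-69, Rational(1, 75855)) = Rational(-23, 25285)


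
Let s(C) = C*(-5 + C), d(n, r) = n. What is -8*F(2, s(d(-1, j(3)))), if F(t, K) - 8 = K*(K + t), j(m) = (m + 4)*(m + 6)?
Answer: -448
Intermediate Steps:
j(m) = (4 + m)*(6 + m)
F(t, K) = 8 + K*(K + t)
-8*F(2, s(d(-1, j(3)))) = -8*(8 + (-(-5 - 1))² - (-5 - 1)*2) = -8*(8 + (-1*(-6))² - 1*(-6)*2) = -8*(8 + 6² + 6*2) = -8*(8 + 36 + 12) = -8*56 = -448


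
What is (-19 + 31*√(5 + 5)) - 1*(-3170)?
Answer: 3151 + 31*√10 ≈ 3249.0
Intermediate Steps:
(-19 + 31*√(5 + 5)) - 1*(-3170) = (-19 + 31*√10) + 3170 = 3151 + 31*√10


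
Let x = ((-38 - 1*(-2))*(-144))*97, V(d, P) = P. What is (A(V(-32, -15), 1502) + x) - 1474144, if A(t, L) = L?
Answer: -969794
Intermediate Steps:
x = 502848 (x = ((-38 + 2)*(-144))*97 = -36*(-144)*97 = 5184*97 = 502848)
(A(V(-32, -15), 1502) + x) - 1474144 = (1502 + 502848) - 1474144 = 504350 - 1474144 = -969794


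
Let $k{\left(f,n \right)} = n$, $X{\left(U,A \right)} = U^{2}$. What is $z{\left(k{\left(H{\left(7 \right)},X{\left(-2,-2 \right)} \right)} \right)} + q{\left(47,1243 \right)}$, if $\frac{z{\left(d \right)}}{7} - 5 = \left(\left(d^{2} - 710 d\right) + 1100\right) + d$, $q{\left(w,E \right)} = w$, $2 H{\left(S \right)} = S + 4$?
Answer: $-11958$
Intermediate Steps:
$H{\left(S \right)} = 2 + \frac{S}{2}$ ($H{\left(S \right)} = \frac{S + 4}{2} = \frac{4 + S}{2} = 2 + \frac{S}{2}$)
$z{\left(d \right)} = 7735 - 4963 d + 7 d^{2}$ ($z{\left(d \right)} = 35 + 7 \left(\left(\left(d^{2} - 710 d\right) + 1100\right) + d\right) = 35 + 7 \left(\left(1100 + d^{2} - 710 d\right) + d\right) = 35 + 7 \left(1100 + d^{2} - 709 d\right) = 35 + \left(7700 - 4963 d + 7 d^{2}\right) = 7735 - 4963 d + 7 d^{2}$)
$z{\left(k{\left(H{\left(7 \right)},X{\left(-2,-2 \right)} \right)} \right)} + q{\left(47,1243 \right)} = \left(7735 - 4963 \left(-2\right)^{2} + 7 \left(\left(-2\right)^{2}\right)^{2}\right) + 47 = \left(7735 - 19852 + 7 \cdot 4^{2}\right) + 47 = \left(7735 - 19852 + 7 \cdot 16\right) + 47 = \left(7735 - 19852 + 112\right) + 47 = -12005 + 47 = -11958$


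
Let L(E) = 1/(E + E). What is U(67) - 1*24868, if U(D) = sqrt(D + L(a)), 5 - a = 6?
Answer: -24868 + sqrt(266)/2 ≈ -24860.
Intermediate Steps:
a = -1 (a = 5 - 1*6 = 5 - 6 = -1)
L(E) = 1/(2*E)
U(D) = sqrt(-1/2 + D) (U(D) = sqrt(D + (1/2)/(-1)) = sqrt(D + (1/2)*(-1)) = sqrt(D - 1/2) = sqrt(-1/2 + D))
U(67) - 1*24868 = sqrt(-2 + 4*67)/2 - 1*24868 = sqrt(-2 + 268)/2 - 24868 = sqrt(266)/2 - 24868 = -24868 + sqrt(266)/2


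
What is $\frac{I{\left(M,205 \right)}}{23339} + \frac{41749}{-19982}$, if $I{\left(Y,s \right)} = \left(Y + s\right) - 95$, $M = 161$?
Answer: $- \frac{968964789}{466359898} \approx -2.0777$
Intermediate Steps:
$I{\left(Y,s \right)} = -95 + Y + s$
$\frac{I{\left(M,205 \right)}}{23339} + \frac{41749}{-19982} = \frac{-95 + 161 + 205}{23339} + \frac{41749}{-19982} = 271 \cdot \frac{1}{23339} + 41749 \left(- \frac{1}{19982}\right) = \frac{271}{23339} - \frac{41749}{19982} = - \frac{968964789}{466359898}$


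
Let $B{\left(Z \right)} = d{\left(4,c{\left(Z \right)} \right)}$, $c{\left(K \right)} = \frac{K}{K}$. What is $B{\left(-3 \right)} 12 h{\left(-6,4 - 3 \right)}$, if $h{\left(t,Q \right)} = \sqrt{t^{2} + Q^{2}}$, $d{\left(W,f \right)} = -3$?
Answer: $- 36 \sqrt{37} \approx -218.98$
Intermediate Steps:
$c{\left(K \right)} = 1$
$B{\left(Z \right)} = -3$
$h{\left(t,Q \right)} = \sqrt{Q^{2} + t^{2}}$
$B{\left(-3 \right)} 12 h{\left(-6,4 - 3 \right)} = \left(-3\right) 12 \sqrt{\left(4 - 3\right)^{2} + \left(-6\right)^{2}} = - 36 \sqrt{1^{2} + 36} = - 36 \sqrt{1 + 36} = - 36 \sqrt{37}$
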